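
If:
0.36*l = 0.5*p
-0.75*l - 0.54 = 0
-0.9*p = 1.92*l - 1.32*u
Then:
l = -0.72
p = -0.52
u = -1.40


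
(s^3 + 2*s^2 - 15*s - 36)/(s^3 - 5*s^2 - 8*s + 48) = (s + 3)/(s - 4)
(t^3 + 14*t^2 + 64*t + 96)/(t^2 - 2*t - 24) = (t^2 + 10*t + 24)/(t - 6)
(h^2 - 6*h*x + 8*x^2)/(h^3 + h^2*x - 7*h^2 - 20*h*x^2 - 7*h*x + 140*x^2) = (h - 2*x)/(h^2 + 5*h*x - 7*h - 35*x)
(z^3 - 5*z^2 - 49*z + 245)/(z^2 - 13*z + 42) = (z^2 + 2*z - 35)/(z - 6)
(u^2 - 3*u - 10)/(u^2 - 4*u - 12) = (u - 5)/(u - 6)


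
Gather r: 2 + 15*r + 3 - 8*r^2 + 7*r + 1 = -8*r^2 + 22*r + 6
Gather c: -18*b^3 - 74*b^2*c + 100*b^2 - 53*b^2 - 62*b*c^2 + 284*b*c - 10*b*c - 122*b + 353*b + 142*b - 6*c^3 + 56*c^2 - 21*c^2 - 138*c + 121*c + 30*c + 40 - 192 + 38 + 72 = -18*b^3 + 47*b^2 + 373*b - 6*c^3 + c^2*(35 - 62*b) + c*(-74*b^2 + 274*b + 13) - 42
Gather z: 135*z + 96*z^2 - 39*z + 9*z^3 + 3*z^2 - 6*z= 9*z^3 + 99*z^2 + 90*z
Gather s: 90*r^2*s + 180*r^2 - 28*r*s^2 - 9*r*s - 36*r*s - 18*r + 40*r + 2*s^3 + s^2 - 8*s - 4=180*r^2 + 22*r + 2*s^3 + s^2*(1 - 28*r) + s*(90*r^2 - 45*r - 8) - 4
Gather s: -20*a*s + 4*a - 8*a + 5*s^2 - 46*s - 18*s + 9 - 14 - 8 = -4*a + 5*s^2 + s*(-20*a - 64) - 13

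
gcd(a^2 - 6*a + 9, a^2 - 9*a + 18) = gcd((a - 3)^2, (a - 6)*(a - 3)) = a - 3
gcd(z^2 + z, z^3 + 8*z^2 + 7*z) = z^2 + z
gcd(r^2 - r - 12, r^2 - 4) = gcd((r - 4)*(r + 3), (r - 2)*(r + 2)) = 1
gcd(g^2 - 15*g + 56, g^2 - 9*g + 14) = g - 7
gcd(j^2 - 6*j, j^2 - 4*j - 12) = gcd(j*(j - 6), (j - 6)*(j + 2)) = j - 6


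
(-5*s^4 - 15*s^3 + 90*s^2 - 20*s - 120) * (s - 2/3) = -5*s^5 - 35*s^4/3 + 100*s^3 - 80*s^2 - 320*s/3 + 80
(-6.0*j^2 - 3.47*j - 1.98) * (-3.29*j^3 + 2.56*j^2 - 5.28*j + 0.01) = 19.74*j^5 - 3.9437*j^4 + 29.311*j^3 + 13.1928*j^2 + 10.4197*j - 0.0198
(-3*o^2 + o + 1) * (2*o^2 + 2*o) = -6*o^4 - 4*o^3 + 4*o^2 + 2*o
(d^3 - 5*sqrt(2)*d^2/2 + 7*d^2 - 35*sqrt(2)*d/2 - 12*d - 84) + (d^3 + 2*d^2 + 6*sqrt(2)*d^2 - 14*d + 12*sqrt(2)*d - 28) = 2*d^3 + 7*sqrt(2)*d^2/2 + 9*d^2 - 26*d - 11*sqrt(2)*d/2 - 112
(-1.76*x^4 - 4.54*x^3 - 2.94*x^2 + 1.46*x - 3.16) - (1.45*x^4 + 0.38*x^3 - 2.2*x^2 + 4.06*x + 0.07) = -3.21*x^4 - 4.92*x^3 - 0.74*x^2 - 2.6*x - 3.23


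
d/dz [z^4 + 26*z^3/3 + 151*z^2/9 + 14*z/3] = 4*z^3 + 26*z^2 + 302*z/9 + 14/3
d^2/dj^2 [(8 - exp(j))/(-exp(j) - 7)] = 15*(7 - exp(j))*exp(j)/(exp(3*j) + 21*exp(2*j) + 147*exp(j) + 343)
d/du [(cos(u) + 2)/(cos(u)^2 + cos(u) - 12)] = (cos(u)^2 + 4*cos(u) + 14)*sin(u)/(cos(u)^2 + cos(u) - 12)^2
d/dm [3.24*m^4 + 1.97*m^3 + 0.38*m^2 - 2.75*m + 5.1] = 12.96*m^3 + 5.91*m^2 + 0.76*m - 2.75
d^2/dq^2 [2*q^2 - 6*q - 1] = 4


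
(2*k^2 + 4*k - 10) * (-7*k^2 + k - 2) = -14*k^4 - 26*k^3 + 70*k^2 - 18*k + 20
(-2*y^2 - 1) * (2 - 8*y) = 16*y^3 - 4*y^2 + 8*y - 2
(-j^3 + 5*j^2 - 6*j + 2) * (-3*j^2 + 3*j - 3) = 3*j^5 - 18*j^4 + 36*j^3 - 39*j^2 + 24*j - 6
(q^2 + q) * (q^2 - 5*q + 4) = q^4 - 4*q^3 - q^2 + 4*q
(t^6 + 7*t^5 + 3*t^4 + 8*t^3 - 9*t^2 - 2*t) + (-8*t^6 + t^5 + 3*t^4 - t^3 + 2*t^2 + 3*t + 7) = -7*t^6 + 8*t^5 + 6*t^4 + 7*t^3 - 7*t^2 + t + 7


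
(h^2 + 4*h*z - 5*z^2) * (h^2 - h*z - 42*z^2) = h^4 + 3*h^3*z - 51*h^2*z^2 - 163*h*z^3 + 210*z^4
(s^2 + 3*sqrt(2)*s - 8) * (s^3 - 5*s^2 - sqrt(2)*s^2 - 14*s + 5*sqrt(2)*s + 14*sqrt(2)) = s^5 - 5*s^4 + 2*sqrt(2)*s^4 - 28*s^3 - 10*sqrt(2)*s^3 - 20*sqrt(2)*s^2 + 70*s^2 - 40*sqrt(2)*s + 196*s - 112*sqrt(2)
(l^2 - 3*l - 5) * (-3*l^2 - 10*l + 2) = -3*l^4 - l^3 + 47*l^2 + 44*l - 10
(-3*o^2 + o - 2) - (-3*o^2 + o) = -2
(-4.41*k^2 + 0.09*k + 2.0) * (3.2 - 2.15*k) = 9.4815*k^3 - 14.3055*k^2 - 4.012*k + 6.4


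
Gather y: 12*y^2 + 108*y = 12*y^2 + 108*y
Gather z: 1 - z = 1 - z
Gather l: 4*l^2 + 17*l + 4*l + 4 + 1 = 4*l^2 + 21*l + 5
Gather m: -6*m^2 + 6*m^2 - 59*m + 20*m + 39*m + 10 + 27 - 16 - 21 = 0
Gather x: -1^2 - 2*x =-2*x - 1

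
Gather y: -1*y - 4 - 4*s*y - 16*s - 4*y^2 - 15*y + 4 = -16*s - 4*y^2 + y*(-4*s - 16)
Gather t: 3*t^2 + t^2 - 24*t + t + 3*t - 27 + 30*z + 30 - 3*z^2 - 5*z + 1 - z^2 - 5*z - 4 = 4*t^2 - 20*t - 4*z^2 + 20*z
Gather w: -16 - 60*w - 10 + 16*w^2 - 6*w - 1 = 16*w^2 - 66*w - 27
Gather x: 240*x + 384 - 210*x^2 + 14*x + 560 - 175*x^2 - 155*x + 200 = -385*x^2 + 99*x + 1144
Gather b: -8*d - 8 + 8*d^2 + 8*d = 8*d^2 - 8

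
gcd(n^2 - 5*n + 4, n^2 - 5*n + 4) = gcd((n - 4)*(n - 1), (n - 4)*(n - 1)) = n^2 - 5*n + 4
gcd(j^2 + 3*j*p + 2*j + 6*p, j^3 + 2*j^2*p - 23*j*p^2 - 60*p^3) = j + 3*p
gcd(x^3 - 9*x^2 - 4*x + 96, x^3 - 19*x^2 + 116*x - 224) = x^2 - 12*x + 32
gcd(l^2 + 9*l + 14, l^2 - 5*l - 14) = l + 2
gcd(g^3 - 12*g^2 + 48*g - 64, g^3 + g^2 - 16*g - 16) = g - 4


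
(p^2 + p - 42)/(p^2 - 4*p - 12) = (p + 7)/(p + 2)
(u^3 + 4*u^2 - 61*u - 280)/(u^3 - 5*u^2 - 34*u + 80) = (u + 7)/(u - 2)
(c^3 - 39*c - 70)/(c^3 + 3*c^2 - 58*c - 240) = (c^2 - 5*c - 14)/(c^2 - 2*c - 48)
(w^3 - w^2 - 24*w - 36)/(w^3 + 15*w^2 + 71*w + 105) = (w^2 - 4*w - 12)/(w^2 + 12*w + 35)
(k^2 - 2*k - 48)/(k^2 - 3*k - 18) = (-k^2 + 2*k + 48)/(-k^2 + 3*k + 18)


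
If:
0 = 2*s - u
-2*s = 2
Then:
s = -1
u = -2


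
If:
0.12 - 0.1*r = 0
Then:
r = 1.20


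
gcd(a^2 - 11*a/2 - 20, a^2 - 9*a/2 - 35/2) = a + 5/2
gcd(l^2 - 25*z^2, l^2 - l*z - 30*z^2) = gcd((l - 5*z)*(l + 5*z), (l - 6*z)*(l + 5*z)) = l + 5*z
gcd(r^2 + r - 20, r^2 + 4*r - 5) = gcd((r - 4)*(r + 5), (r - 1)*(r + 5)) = r + 5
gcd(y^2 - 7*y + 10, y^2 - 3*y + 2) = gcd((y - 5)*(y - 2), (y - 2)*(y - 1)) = y - 2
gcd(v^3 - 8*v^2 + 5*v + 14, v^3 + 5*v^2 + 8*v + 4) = v + 1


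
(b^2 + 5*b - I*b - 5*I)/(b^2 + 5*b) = (b - I)/b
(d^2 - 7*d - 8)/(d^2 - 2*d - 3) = (d - 8)/(d - 3)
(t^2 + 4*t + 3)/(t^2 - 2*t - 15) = (t + 1)/(t - 5)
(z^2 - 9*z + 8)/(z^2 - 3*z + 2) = (z - 8)/(z - 2)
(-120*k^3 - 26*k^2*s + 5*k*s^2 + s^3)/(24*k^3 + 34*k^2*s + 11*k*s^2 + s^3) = (-5*k + s)/(k + s)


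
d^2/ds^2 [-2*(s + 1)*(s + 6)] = -4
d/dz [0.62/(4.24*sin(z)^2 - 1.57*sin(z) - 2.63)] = (0.9734 - 5.2576*sin(z))*cos(z)/(-4.24*sin(z)^2 + 1.57*sin(z) + 2.63)^2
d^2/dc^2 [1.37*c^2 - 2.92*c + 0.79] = 2.74000000000000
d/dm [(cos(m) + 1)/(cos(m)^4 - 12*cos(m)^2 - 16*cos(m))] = (-21*cos(m) - 9*cos(2*m)/2 + cos(3*m) + 3*cos(4*m)/8 - 167/8)*sin(m)/((cos(m) - 4)^2*(cos(m) + 2)^4*cos(m)^2)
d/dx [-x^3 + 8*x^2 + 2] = x*(16 - 3*x)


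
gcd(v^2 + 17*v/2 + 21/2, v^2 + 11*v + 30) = 1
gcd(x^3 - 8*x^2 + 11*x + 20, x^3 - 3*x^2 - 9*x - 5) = x^2 - 4*x - 5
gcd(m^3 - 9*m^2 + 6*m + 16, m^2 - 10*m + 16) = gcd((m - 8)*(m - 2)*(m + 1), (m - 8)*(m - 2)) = m^2 - 10*m + 16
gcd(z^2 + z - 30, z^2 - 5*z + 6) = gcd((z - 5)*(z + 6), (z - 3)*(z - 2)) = 1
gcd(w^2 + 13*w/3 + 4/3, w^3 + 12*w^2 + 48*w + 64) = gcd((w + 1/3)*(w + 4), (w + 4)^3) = w + 4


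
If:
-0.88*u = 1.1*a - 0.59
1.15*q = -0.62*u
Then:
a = 0.536363636363636 - 0.8*u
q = -0.539130434782609*u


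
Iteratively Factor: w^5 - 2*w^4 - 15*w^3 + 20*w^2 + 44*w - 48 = (w - 2)*(w^4 - 15*w^2 - 10*w + 24) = (w - 2)*(w + 2)*(w^3 - 2*w^2 - 11*w + 12) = (w - 4)*(w - 2)*(w + 2)*(w^2 + 2*w - 3) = (w - 4)*(w - 2)*(w - 1)*(w + 2)*(w + 3)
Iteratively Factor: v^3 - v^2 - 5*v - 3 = (v + 1)*(v^2 - 2*v - 3) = (v - 3)*(v + 1)*(v + 1)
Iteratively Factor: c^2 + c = (c)*(c + 1)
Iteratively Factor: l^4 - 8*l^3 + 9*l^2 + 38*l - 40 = (l - 1)*(l^3 - 7*l^2 + 2*l + 40) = (l - 1)*(l + 2)*(l^2 - 9*l + 20) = (l - 4)*(l - 1)*(l + 2)*(l - 5)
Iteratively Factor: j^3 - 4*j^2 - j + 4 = (j - 4)*(j^2 - 1) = (j - 4)*(j + 1)*(j - 1)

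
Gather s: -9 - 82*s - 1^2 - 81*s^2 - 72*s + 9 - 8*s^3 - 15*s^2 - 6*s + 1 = -8*s^3 - 96*s^2 - 160*s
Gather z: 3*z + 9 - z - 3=2*z + 6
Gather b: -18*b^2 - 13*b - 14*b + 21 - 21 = -18*b^2 - 27*b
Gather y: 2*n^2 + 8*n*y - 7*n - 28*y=2*n^2 - 7*n + y*(8*n - 28)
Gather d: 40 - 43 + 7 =4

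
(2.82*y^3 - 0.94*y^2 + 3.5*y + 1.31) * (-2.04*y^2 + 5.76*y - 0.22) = -5.7528*y^5 + 18.1608*y^4 - 13.1748*y^3 + 17.6944*y^2 + 6.7756*y - 0.2882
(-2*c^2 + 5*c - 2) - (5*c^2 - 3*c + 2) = -7*c^2 + 8*c - 4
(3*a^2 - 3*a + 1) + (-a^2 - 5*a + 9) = 2*a^2 - 8*a + 10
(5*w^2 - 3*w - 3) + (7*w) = 5*w^2 + 4*w - 3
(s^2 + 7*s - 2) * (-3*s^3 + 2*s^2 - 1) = -3*s^5 - 19*s^4 + 20*s^3 - 5*s^2 - 7*s + 2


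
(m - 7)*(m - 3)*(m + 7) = m^3 - 3*m^2 - 49*m + 147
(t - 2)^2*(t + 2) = t^3 - 2*t^2 - 4*t + 8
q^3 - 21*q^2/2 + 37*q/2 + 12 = (q - 8)*(q - 3)*(q + 1/2)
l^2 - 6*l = l*(l - 6)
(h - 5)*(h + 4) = h^2 - h - 20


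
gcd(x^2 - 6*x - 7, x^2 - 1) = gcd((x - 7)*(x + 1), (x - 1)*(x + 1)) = x + 1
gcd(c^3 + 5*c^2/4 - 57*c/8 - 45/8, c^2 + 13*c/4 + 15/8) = c + 3/4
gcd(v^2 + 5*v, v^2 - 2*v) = v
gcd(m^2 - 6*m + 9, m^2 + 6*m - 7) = 1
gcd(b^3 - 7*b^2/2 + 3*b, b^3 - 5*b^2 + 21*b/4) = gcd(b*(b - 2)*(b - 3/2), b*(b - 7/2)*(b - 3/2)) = b^2 - 3*b/2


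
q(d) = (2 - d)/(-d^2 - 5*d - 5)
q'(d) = (2 - d)*(2*d + 5)/(-d^2 - 5*d - 5)^2 - 1/(-d^2 - 5*d - 5)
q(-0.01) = -0.41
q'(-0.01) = 0.61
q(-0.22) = -0.56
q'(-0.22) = 0.90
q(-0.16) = -0.51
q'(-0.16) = 0.80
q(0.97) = -0.10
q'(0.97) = 0.15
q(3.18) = 0.04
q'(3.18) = 0.02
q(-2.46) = 3.57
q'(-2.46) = -0.57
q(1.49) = -0.03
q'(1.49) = 0.09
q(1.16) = -0.07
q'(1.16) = 0.12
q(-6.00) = -0.73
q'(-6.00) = -0.37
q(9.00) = 0.05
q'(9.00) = 0.00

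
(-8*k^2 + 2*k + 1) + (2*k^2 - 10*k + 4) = -6*k^2 - 8*k + 5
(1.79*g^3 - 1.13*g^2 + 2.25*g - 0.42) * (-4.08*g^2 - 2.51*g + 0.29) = -7.3032*g^5 + 0.1175*g^4 - 5.8246*g^3 - 4.2616*g^2 + 1.7067*g - 0.1218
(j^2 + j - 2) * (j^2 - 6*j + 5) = j^4 - 5*j^3 - 3*j^2 + 17*j - 10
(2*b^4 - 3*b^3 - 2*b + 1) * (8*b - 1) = 16*b^5 - 26*b^4 + 3*b^3 - 16*b^2 + 10*b - 1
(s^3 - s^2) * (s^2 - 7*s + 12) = s^5 - 8*s^4 + 19*s^3 - 12*s^2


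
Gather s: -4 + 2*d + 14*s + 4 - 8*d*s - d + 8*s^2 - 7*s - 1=d + 8*s^2 + s*(7 - 8*d) - 1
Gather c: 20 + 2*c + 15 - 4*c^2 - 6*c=-4*c^2 - 4*c + 35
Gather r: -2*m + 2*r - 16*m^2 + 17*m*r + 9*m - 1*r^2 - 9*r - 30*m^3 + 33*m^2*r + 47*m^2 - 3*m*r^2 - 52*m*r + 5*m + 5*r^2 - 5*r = -30*m^3 + 31*m^2 + 12*m + r^2*(4 - 3*m) + r*(33*m^2 - 35*m - 12)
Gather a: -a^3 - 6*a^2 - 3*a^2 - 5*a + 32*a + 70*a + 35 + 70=-a^3 - 9*a^2 + 97*a + 105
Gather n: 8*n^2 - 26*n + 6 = 8*n^2 - 26*n + 6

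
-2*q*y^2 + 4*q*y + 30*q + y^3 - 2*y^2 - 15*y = (-2*q + y)*(y - 5)*(y + 3)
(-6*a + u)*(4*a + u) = -24*a^2 - 2*a*u + u^2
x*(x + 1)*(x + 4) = x^3 + 5*x^2 + 4*x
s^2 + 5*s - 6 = (s - 1)*(s + 6)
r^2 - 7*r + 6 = (r - 6)*(r - 1)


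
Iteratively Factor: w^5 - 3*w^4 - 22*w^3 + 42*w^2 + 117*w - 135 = (w - 5)*(w^4 + 2*w^3 - 12*w^2 - 18*w + 27) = (w - 5)*(w + 3)*(w^3 - w^2 - 9*w + 9) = (w - 5)*(w - 1)*(w + 3)*(w^2 - 9) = (w - 5)*(w - 1)*(w + 3)^2*(w - 3)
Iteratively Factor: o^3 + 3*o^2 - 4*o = (o + 4)*(o^2 - o) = (o - 1)*(o + 4)*(o)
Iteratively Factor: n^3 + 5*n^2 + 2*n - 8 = (n - 1)*(n^2 + 6*n + 8) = (n - 1)*(n + 4)*(n + 2)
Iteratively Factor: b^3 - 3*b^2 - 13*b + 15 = (b + 3)*(b^2 - 6*b + 5) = (b - 1)*(b + 3)*(b - 5)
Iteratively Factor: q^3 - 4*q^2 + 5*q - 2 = (q - 1)*(q^2 - 3*q + 2) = (q - 1)^2*(q - 2)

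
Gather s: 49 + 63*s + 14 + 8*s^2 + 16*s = 8*s^2 + 79*s + 63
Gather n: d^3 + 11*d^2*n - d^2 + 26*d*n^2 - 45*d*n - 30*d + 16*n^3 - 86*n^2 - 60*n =d^3 - d^2 - 30*d + 16*n^3 + n^2*(26*d - 86) + n*(11*d^2 - 45*d - 60)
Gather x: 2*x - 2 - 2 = 2*x - 4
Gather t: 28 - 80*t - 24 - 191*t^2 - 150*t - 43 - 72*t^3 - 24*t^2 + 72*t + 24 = -72*t^3 - 215*t^2 - 158*t - 15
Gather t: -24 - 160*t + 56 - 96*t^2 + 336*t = -96*t^2 + 176*t + 32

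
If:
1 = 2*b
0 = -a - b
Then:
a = -1/2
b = 1/2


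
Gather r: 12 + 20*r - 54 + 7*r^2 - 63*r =7*r^2 - 43*r - 42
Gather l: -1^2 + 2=1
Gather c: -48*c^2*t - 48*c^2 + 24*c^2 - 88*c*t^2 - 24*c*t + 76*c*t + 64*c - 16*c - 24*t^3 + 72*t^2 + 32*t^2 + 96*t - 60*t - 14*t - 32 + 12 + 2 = c^2*(-48*t - 24) + c*(-88*t^2 + 52*t + 48) - 24*t^3 + 104*t^2 + 22*t - 18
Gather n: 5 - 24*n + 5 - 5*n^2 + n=-5*n^2 - 23*n + 10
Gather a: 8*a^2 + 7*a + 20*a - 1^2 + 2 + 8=8*a^2 + 27*a + 9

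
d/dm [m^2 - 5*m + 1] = 2*m - 5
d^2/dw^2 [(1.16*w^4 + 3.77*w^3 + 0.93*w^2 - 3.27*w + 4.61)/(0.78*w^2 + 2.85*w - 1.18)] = (1.411488*w^6 + 15.47208*w^5 + 50.1266159999999*w^4 - 2.34752999999998*w^3 - 34.724676*w^2 + 74.92602*w + 63.971382)/(0.474552*w^6 + 5.20182*w^5 + 16.852914*w^4 + 7.410285*w^3 - 25.495434*w^2 + 11.90502*w - 1.643032)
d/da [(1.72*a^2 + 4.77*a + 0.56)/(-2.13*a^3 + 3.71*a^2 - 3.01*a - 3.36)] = (3.6636*a^4 + 20.3202*a^3 - 19.2955*a^2 - 15.7136*a - 14.3416)/(4.5369*a^6 - 15.8046*a^5 + 26.5867*a^4 - 8.0206*a^3 - 15.8711*a^2 + 20.2272*a + 11.2896)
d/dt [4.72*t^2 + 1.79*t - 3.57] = 9.44*t + 1.79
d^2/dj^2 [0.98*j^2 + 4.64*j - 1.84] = 1.96000000000000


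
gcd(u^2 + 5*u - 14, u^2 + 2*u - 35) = u + 7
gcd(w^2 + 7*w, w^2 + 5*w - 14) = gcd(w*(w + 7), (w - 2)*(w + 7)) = w + 7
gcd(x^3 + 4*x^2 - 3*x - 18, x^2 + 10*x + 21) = x + 3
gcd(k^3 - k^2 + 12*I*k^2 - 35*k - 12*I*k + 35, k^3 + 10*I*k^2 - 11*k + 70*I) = k^2 + 12*I*k - 35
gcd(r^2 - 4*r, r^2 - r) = r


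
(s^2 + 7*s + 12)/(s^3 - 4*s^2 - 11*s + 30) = (s + 4)/(s^2 - 7*s + 10)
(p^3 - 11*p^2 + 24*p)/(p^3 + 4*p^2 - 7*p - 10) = p*(p^2 - 11*p + 24)/(p^3 + 4*p^2 - 7*p - 10)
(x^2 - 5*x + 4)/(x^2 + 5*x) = (x^2 - 5*x + 4)/(x*(x + 5))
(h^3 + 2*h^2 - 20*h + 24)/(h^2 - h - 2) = (h^2 + 4*h - 12)/(h + 1)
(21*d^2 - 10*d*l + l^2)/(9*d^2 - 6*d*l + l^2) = (7*d - l)/(3*d - l)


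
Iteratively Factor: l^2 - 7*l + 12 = (l - 4)*(l - 3)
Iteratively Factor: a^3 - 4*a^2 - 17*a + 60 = (a + 4)*(a^2 - 8*a + 15) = (a - 5)*(a + 4)*(a - 3)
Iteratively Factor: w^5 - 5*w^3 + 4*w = (w)*(w^4 - 5*w^2 + 4) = w*(w - 2)*(w^3 + 2*w^2 - w - 2) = w*(w - 2)*(w + 2)*(w^2 - 1) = w*(w - 2)*(w + 1)*(w + 2)*(w - 1)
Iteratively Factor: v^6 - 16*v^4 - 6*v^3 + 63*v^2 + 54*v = (v + 2)*(v^5 - 2*v^4 - 12*v^3 + 18*v^2 + 27*v) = (v + 1)*(v + 2)*(v^4 - 3*v^3 - 9*v^2 + 27*v) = (v - 3)*(v + 1)*(v + 2)*(v^3 - 9*v) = (v - 3)*(v + 1)*(v + 2)*(v + 3)*(v^2 - 3*v) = v*(v - 3)*(v + 1)*(v + 2)*(v + 3)*(v - 3)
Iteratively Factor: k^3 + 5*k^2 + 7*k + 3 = (k + 1)*(k^2 + 4*k + 3) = (k + 1)*(k + 3)*(k + 1)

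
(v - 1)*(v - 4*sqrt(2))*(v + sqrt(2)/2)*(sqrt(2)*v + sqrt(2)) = sqrt(2)*v^4 - 7*v^3 - 5*sqrt(2)*v^2 + 7*v + 4*sqrt(2)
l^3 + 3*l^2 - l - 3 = (l - 1)*(l + 1)*(l + 3)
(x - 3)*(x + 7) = x^2 + 4*x - 21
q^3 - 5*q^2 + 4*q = q*(q - 4)*(q - 1)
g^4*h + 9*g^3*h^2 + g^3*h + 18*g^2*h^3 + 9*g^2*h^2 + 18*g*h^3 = g*(g + 3*h)*(g + 6*h)*(g*h + h)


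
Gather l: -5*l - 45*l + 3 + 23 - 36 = -50*l - 10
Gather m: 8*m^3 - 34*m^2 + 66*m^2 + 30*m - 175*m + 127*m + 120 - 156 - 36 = 8*m^3 + 32*m^2 - 18*m - 72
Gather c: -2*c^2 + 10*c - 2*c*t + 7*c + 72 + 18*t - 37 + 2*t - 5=-2*c^2 + c*(17 - 2*t) + 20*t + 30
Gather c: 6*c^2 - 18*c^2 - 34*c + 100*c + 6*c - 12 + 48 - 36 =-12*c^2 + 72*c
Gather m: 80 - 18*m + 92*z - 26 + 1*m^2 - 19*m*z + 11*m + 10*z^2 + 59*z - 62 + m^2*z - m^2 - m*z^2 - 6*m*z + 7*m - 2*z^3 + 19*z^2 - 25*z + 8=m^2*z + m*(-z^2 - 25*z) - 2*z^3 + 29*z^2 + 126*z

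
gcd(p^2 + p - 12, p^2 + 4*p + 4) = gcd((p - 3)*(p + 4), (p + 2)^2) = 1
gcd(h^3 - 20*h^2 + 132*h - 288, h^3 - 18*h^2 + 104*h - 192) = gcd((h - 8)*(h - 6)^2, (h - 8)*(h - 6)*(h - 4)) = h^2 - 14*h + 48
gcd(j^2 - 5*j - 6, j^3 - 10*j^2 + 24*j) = j - 6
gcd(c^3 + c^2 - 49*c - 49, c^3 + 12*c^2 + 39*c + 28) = c^2 + 8*c + 7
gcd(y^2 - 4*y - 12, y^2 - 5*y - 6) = y - 6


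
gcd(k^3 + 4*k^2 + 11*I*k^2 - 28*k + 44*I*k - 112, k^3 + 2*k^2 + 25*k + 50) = 1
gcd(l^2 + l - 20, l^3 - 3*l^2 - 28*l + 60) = l + 5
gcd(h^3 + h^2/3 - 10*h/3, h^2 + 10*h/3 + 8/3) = h + 2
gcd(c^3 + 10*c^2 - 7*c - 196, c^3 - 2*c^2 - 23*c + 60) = c - 4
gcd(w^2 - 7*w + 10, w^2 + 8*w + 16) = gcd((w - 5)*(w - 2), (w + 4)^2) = 1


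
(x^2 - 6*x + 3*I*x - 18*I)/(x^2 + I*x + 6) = (x - 6)/(x - 2*I)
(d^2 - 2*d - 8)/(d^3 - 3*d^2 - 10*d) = (d - 4)/(d*(d - 5))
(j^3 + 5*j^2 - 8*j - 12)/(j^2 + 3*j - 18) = (j^2 - j - 2)/(j - 3)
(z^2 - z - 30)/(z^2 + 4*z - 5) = (z - 6)/(z - 1)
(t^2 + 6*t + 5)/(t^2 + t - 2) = (t^2 + 6*t + 5)/(t^2 + t - 2)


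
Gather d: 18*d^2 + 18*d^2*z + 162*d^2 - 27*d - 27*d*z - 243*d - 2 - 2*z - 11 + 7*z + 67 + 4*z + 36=d^2*(18*z + 180) + d*(-27*z - 270) + 9*z + 90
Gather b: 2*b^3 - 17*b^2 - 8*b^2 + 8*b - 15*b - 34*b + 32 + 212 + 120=2*b^3 - 25*b^2 - 41*b + 364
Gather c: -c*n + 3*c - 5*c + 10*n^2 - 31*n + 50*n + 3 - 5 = c*(-n - 2) + 10*n^2 + 19*n - 2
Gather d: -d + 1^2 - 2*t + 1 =-d - 2*t + 2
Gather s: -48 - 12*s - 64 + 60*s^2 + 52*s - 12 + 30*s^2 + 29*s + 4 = 90*s^2 + 69*s - 120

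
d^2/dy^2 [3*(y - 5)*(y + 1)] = 6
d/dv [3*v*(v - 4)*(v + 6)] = 9*v^2 + 12*v - 72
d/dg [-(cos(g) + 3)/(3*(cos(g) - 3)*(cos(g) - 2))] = (sin(g)^2 - 6*cos(g) + 20)*sin(g)/(3*(cos(g) - 3)^2*(cos(g) - 2)^2)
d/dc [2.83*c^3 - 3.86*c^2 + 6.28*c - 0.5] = 8.49*c^2 - 7.72*c + 6.28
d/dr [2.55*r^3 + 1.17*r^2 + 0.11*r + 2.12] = 7.65*r^2 + 2.34*r + 0.11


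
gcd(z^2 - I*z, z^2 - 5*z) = z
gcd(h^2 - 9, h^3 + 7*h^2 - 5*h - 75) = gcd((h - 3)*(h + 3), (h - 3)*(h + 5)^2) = h - 3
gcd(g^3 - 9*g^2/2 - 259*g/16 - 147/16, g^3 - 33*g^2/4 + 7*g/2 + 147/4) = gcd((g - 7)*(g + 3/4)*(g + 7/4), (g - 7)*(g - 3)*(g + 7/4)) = g^2 - 21*g/4 - 49/4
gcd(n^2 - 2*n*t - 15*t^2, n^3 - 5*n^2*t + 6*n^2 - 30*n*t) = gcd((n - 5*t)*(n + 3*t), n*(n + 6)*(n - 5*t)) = -n + 5*t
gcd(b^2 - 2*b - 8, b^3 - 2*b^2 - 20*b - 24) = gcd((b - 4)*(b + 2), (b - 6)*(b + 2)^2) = b + 2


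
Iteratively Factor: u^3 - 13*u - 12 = (u + 1)*(u^2 - u - 12) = (u - 4)*(u + 1)*(u + 3)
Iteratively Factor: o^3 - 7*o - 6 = (o - 3)*(o^2 + 3*o + 2) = (o - 3)*(o + 2)*(o + 1)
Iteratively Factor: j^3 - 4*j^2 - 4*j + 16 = (j - 2)*(j^2 - 2*j - 8) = (j - 4)*(j - 2)*(j + 2)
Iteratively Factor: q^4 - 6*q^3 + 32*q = (q)*(q^3 - 6*q^2 + 32) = q*(q + 2)*(q^2 - 8*q + 16) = q*(q - 4)*(q + 2)*(q - 4)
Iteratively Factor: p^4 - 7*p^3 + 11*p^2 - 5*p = (p)*(p^3 - 7*p^2 + 11*p - 5) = p*(p - 1)*(p^2 - 6*p + 5) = p*(p - 1)^2*(p - 5)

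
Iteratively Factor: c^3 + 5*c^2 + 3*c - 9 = (c + 3)*(c^2 + 2*c - 3) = (c + 3)^2*(c - 1)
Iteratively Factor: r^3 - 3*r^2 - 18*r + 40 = (r - 5)*(r^2 + 2*r - 8) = (r - 5)*(r + 4)*(r - 2)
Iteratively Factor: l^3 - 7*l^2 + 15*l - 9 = (l - 3)*(l^2 - 4*l + 3) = (l - 3)^2*(l - 1)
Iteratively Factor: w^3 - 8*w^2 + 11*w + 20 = (w - 5)*(w^2 - 3*w - 4) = (w - 5)*(w + 1)*(w - 4)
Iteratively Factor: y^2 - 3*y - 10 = (y + 2)*(y - 5)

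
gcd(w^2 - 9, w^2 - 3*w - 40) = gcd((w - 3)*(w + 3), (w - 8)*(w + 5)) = 1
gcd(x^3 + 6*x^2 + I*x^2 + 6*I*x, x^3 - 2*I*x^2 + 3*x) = x^2 + I*x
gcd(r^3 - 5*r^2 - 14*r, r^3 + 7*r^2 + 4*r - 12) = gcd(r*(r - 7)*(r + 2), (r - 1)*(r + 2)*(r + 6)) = r + 2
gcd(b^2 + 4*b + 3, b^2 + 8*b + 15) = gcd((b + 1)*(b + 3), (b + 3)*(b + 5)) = b + 3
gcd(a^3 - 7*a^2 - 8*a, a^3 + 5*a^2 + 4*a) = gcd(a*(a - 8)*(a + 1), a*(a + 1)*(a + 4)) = a^2 + a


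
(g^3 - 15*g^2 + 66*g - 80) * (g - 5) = g^4 - 20*g^3 + 141*g^2 - 410*g + 400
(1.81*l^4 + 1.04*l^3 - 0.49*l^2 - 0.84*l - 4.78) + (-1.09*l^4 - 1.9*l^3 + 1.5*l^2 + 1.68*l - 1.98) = 0.72*l^4 - 0.86*l^3 + 1.01*l^2 + 0.84*l - 6.76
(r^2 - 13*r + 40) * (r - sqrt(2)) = r^3 - 13*r^2 - sqrt(2)*r^2 + 13*sqrt(2)*r + 40*r - 40*sqrt(2)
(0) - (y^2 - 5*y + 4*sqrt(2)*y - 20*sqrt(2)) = -y^2 - 4*sqrt(2)*y + 5*y + 20*sqrt(2)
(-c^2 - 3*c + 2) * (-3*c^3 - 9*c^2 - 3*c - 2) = 3*c^5 + 18*c^4 + 24*c^3 - 7*c^2 - 4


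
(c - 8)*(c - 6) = c^2 - 14*c + 48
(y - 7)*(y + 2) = y^2 - 5*y - 14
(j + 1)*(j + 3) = j^2 + 4*j + 3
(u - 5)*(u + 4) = u^2 - u - 20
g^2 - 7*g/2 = g*(g - 7/2)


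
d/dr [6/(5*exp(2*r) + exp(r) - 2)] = (-60*exp(r) - 6)*exp(r)/(5*exp(2*r) + exp(r) - 2)^2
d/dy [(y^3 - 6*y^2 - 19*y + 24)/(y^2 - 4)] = (y^4 + 7*y^2 + 76)/(y^4 - 8*y^2 + 16)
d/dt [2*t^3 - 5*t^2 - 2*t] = 6*t^2 - 10*t - 2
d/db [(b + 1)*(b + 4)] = 2*b + 5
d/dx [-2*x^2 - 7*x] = -4*x - 7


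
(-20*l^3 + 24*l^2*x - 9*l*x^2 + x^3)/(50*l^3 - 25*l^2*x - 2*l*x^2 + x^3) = (-2*l + x)/(5*l + x)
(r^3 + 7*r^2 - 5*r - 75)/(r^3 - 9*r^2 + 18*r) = (r^2 + 10*r + 25)/(r*(r - 6))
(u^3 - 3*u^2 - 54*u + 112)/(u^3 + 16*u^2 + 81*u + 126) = (u^2 - 10*u + 16)/(u^2 + 9*u + 18)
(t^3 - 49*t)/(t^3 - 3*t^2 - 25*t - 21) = t*(t + 7)/(t^2 + 4*t + 3)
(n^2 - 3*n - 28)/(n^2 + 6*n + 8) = (n - 7)/(n + 2)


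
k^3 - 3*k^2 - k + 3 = (k - 3)*(k - 1)*(k + 1)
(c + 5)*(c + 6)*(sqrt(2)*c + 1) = sqrt(2)*c^3 + c^2 + 11*sqrt(2)*c^2 + 11*c + 30*sqrt(2)*c + 30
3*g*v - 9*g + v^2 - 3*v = (3*g + v)*(v - 3)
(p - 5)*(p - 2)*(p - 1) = p^3 - 8*p^2 + 17*p - 10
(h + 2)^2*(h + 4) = h^3 + 8*h^2 + 20*h + 16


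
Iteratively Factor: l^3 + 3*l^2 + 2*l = (l + 1)*(l^2 + 2*l) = (l + 1)*(l + 2)*(l)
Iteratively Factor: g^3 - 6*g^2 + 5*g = (g - 5)*(g^2 - g) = (g - 5)*(g - 1)*(g)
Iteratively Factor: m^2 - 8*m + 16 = (m - 4)*(m - 4)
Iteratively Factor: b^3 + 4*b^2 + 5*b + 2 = (b + 1)*(b^2 + 3*b + 2) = (b + 1)^2*(b + 2)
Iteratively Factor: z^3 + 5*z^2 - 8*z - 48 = (z - 3)*(z^2 + 8*z + 16) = (z - 3)*(z + 4)*(z + 4)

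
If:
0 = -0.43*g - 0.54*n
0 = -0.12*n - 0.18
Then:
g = 1.88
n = -1.50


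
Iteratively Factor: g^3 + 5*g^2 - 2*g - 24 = (g - 2)*(g^2 + 7*g + 12) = (g - 2)*(g + 3)*(g + 4)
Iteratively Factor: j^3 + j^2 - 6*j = (j + 3)*(j^2 - 2*j) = j*(j + 3)*(j - 2)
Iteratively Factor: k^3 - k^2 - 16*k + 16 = (k - 4)*(k^2 + 3*k - 4) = (k - 4)*(k - 1)*(k + 4)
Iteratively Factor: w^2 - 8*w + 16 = (w - 4)*(w - 4)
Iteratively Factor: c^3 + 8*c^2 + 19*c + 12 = (c + 1)*(c^2 + 7*c + 12) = (c + 1)*(c + 3)*(c + 4)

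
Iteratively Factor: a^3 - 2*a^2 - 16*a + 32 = (a + 4)*(a^2 - 6*a + 8) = (a - 4)*(a + 4)*(a - 2)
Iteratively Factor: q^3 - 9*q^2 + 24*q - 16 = (q - 1)*(q^2 - 8*q + 16) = (q - 4)*(q - 1)*(q - 4)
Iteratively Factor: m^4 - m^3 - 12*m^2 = (m + 3)*(m^3 - 4*m^2) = m*(m + 3)*(m^2 - 4*m) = m*(m - 4)*(m + 3)*(m)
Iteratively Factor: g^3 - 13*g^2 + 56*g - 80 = (g - 4)*(g^2 - 9*g + 20) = (g - 4)^2*(g - 5)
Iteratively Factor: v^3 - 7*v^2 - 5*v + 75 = (v + 3)*(v^2 - 10*v + 25) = (v - 5)*(v + 3)*(v - 5)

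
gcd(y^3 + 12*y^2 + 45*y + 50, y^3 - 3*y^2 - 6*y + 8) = y + 2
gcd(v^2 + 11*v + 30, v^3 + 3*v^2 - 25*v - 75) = v + 5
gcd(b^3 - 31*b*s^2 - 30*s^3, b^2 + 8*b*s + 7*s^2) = b + s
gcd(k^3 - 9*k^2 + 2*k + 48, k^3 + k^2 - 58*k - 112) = k^2 - 6*k - 16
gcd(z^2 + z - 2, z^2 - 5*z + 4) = z - 1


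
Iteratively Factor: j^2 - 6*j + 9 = (j - 3)*(j - 3)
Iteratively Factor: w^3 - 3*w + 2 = (w - 1)*(w^2 + w - 2) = (w - 1)*(w + 2)*(w - 1)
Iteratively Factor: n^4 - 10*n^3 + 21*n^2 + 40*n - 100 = (n - 2)*(n^3 - 8*n^2 + 5*n + 50) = (n - 5)*(n - 2)*(n^2 - 3*n - 10) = (n - 5)*(n - 2)*(n + 2)*(n - 5)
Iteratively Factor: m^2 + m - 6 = (m - 2)*(m + 3)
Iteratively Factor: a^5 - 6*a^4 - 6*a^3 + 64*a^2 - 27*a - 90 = (a - 3)*(a^4 - 3*a^3 - 15*a^2 + 19*a + 30) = (a - 3)*(a + 3)*(a^3 - 6*a^2 + 3*a + 10) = (a - 5)*(a - 3)*(a + 3)*(a^2 - a - 2) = (a - 5)*(a - 3)*(a + 1)*(a + 3)*(a - 2)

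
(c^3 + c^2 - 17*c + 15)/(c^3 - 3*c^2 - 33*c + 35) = (c - 3)/(c - 7)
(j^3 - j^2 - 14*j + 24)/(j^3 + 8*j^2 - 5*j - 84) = (j - 2)/(j + 7)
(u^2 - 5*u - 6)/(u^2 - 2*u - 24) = (u + 1)/(u + 4)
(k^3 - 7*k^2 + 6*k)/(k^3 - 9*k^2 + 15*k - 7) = k*(k - 6)/(k^2 - 8*k + 7)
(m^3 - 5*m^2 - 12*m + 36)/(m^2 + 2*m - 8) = (m^2 - 3*m - 18)/(m + 4)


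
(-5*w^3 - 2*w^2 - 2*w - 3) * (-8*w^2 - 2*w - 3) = 40*w^5 + 26*w^4 + 35*w^3 + 34*w^2 + 12*w + 9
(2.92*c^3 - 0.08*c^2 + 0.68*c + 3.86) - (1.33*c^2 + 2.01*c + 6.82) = 2.92*c^3 - 1.41*c^2 - 1.33*c - 2.96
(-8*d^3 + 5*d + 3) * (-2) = 16*d^3 - 10*d - 6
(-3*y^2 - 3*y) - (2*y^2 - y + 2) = -5*y^2 - 2*y - 2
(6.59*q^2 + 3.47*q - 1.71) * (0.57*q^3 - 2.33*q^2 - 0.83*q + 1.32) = 3.7563*q^5 - 13.3768*q^4 - 14.5295*q^3 + 9.803*q^2 + 5.9997*q - 2.2572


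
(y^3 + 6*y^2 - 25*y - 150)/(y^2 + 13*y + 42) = (y^2 - 25)/(y + 7)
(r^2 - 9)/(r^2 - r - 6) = (r + 3)/(r + 2)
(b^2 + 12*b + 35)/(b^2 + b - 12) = (b^2 + 12*b + 35)/(b^2 + b - 12)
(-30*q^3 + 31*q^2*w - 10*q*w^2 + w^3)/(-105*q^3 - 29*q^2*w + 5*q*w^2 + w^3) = (6*q^2 - 5*q*w + w^2)/(21*q^2 + 10*q*w + w^2)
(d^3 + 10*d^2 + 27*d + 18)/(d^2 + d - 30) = (d^2 + 4*d + 3)/(d - 5)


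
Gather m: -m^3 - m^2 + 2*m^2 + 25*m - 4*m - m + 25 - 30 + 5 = -m^3 + m^2 + 20*m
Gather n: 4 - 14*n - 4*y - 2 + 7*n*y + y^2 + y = n*(7*y - 14) + y^2 - 3*y + 2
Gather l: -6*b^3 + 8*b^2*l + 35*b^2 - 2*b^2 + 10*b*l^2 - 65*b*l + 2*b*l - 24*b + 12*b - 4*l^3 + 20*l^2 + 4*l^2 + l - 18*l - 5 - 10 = -6*b^3 + 33*b^2 - 12*b - 4*l^3 + l^2*(10*b + 24) + l*(8*b^2 - 63*b - 17) - 15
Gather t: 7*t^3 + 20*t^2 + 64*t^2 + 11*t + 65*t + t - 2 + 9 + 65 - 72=7*t^3 + 84*t^2 + 77*t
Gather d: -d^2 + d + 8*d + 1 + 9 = -d^2 + 9*d + 10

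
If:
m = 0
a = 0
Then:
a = 0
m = 0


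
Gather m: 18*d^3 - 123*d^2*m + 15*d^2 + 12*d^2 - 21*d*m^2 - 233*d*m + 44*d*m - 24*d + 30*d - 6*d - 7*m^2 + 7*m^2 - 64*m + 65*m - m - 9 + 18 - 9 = 18*d^3 + 27*d^2 - 21*d*m^2 + m*(-123*d^2 - 189*d)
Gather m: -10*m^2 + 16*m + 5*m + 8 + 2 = -10*m^2 + 21*m + 10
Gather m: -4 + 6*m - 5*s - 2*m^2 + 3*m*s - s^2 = -2*m^2 + m*(3*s + 6) - s^2 - 5*s - 4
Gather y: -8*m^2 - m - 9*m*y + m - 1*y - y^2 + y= -8*m^2 - 9*m*y - y^2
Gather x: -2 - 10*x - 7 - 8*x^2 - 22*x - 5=-8*x^2 - 32*x - 14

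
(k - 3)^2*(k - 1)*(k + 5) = k^4 - 2*k^3 - 20*k^2 + 66*k - 45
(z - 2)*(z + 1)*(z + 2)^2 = z^4 + 3*z^3 - 2*z^2 - 12*z - 8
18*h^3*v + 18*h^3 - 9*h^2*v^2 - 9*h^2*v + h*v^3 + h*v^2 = (-6*h + v)*(-3*h + v)*(h*v + h)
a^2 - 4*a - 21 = (a - 7)*(a + 3)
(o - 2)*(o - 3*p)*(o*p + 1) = o^3*p - 3*o^2*p^2 - 2*o^2*p + o^2 + 6*o*p^2 - 3*o*p - 2*o + 6*p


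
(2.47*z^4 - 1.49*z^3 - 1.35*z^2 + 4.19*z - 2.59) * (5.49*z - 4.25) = 13.5603*z^5 - 18.6776*z^4 - 1.079*z^3 + 28.7406*z^2 - 32.0266*z + 11.0075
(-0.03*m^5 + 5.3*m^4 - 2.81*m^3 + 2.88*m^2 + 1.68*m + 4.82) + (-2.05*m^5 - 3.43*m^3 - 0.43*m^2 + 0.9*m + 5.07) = -2.08*m^5 + 5.3*m^4 - 6.24*m^3 + 2.45*m^2 + 2.58*m + 9.89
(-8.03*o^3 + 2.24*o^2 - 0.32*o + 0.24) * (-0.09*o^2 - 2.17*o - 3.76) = 0.7227*o^5 + 17.2235*o^4 + 25.3608*o^3 - 7.7496*o^2 + 0.6824*o - 0.9024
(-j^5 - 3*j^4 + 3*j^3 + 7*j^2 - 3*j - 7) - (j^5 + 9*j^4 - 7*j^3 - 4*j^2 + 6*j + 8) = -2*j^5 - 12*j^4 + 10*j^3 + 11*j^2 - 9*j - 15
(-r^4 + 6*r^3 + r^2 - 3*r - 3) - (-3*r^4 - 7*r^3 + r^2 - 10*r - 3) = 2*r^4 + 13*r^3 + 7*r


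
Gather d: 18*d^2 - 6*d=18*d^2 - 6*d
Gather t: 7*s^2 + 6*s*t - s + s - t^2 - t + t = 7*s^2 + 6*s*t - t^2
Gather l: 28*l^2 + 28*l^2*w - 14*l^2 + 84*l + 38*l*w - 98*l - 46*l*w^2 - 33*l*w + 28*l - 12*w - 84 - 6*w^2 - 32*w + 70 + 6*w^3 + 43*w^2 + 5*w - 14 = l^2*(28*w + 14) + l*(-46*w^2 + 5*w + 14) + 6*w^3 + 37*w^2 - 39*w - 28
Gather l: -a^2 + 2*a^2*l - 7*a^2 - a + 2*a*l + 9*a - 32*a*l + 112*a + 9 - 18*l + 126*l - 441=-8*a^2 + 120*a + l*(2*a^2 - 30*a + 108) - 432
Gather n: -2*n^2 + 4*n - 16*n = -2*n^2 - 12*n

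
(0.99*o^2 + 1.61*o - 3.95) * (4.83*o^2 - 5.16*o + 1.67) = 4.7817*o^4 + 2.6679*o^3 - 25.7328*o^2 + 23.0707*o - 6.5965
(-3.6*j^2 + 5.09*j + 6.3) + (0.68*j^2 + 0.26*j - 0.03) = -2.92*j^2 + 5.35*j + 6.27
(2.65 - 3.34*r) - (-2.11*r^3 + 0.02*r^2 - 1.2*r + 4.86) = 2.11*r^3 - 0.02*r^2 - 2.14*r - 2.21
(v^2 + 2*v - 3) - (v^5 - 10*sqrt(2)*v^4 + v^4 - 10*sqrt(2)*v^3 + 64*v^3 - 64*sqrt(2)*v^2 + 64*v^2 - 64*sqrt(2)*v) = -v^5 - v^4 + 10*sqrt(2)*v^4 - 64*v^3 + 10*sqrt(2)*v^3 - 63*v^2 + 64*sqrt(2)*v^2 + 2*v + 64*sqrt(2)*v - 3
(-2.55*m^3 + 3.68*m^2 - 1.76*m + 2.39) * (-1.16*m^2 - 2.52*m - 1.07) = 2.958*m^5 + 2.1572*m^4 - 4.5035*m^3 - 2.2748*m^2 - 4.1396*m - 2.5573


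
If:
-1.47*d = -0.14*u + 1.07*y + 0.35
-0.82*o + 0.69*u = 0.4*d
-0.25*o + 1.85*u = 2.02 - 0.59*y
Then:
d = -0.756800466234429*y - 0.119914188749582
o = 0.113746630727763*y + 1.10266753415745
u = 1.24090101812939 - 0.303547752604356*y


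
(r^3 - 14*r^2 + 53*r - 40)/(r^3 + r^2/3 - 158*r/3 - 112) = 3*(r^2 - 6*r + 5)/(3*r^2 + 25*r + 42)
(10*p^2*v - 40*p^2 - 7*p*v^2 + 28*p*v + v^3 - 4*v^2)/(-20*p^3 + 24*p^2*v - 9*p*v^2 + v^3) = (4 - v)/(2*p - v)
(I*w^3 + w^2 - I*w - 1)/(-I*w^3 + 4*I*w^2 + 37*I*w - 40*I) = (-w^2 + w*(-1 + I) + I)/(w^2 - 3*w - 40)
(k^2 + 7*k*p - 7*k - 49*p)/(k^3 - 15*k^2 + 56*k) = (k + 7*p)/(k*(k - 8))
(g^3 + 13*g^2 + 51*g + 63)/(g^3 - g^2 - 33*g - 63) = (g + 7)/(g - 7)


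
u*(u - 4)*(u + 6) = u^3 + 2*u^2 - 24*u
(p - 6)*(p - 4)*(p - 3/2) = p^3 - 23*p^2/2 + 39*p - 36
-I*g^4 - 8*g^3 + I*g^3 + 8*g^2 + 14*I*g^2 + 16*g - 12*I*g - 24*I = (g - 2)*(g - 6*I)*(g - 2*I)*(-I*g - I)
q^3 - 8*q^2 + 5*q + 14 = (q - 7)*(q - 2)*(q + 1)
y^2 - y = y*(y - 1)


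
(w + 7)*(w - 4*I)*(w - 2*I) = w^3 + 7*w^2 - 6*I*w^2 - 8*w - 42*I*w - 56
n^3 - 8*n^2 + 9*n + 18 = (n - 6)*(n - 3)*(n + 1)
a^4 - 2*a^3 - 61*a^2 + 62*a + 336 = (a - 8)*(a - 3)*(a + 2)*(a + 7)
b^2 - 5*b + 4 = (b - 4)*(b - 1)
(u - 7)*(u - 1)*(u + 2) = u^3 - 6*u^2 - 9*u + 14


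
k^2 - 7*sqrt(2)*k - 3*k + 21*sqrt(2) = (k - 3)*(k - 7*sqrt(2))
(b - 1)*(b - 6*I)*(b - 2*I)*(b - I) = b^4 - b^3 - 9*I*b^3 - 20*b^2 + 9*I*b^2 + 20*b + 12*I*b - 12*I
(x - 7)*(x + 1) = x^2 - 6*x - 7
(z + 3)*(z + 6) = z^2 + 9*z + 18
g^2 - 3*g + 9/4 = (g - 3/2)^2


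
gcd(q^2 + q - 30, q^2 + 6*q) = q + 6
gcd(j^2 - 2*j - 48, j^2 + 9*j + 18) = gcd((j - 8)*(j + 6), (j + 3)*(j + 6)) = j + 6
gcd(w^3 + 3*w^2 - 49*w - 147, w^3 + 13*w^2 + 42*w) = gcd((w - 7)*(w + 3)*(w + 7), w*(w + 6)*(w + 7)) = w + 7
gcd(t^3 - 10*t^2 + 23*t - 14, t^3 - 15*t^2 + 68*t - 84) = t^2 - 9*t + 14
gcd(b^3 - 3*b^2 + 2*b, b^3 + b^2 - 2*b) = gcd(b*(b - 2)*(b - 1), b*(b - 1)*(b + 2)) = b^2 - b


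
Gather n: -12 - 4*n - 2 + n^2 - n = n^2 - 5*n - 14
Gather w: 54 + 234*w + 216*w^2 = 216*w^2 + 234*w + 54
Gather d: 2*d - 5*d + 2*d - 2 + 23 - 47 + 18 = -d - 8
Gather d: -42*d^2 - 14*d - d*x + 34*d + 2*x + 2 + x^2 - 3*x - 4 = -42*d^2 + d*(20 - x) + x^2 - x - 2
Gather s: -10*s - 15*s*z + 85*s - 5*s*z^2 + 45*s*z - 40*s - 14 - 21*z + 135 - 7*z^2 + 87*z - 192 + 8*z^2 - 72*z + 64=s*(-5*z^2 + 30*z + 35) + z^2 - 6*z - 7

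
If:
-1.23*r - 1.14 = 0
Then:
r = -0.93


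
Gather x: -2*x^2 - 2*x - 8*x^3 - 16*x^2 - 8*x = -8*x^3 - 18*x^2 - 10*x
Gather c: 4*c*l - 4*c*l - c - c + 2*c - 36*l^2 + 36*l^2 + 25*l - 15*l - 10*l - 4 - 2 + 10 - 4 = 0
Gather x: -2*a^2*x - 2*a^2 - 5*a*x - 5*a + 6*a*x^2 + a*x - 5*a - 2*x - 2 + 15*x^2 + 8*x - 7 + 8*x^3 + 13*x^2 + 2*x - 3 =-2*a^2 - 10*a + 8*x^3 + x^2*(6*a + 28) + x*(-2*a^2 - 4*a + 8) - 12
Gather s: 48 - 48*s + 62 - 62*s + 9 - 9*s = 119 - 119*s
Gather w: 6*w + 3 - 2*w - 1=4*w + 2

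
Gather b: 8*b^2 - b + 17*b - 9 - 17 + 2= 8*b^2 + 16*b - 24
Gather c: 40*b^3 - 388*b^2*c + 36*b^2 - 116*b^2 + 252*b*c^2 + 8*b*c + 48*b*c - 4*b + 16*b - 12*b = 40*b^3 - 80*b^2 + 252*b*c^2 + c*(-388*b^2 + 56*b)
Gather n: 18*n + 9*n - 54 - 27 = 27*n - 81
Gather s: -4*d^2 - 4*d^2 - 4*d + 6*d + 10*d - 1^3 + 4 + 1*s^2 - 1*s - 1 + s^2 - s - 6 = -8*d^2 + 12*d + 2*s^2 - 2*s - 4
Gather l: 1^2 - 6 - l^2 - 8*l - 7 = -l^2 - 8*l - 12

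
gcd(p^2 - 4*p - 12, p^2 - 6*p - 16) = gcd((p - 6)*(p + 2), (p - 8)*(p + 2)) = p + 2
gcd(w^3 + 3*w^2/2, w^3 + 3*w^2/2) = w^3 + 3*w^2/2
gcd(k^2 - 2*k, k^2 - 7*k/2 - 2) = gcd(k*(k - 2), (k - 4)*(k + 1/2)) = 1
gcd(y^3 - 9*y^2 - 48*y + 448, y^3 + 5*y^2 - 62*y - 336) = y^2 - y - 56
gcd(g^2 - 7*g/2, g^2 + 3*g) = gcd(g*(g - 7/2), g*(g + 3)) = g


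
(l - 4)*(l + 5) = l^2 + l - 20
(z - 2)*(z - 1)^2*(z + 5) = z^4 + z^3 - 15*z^2 + 23*z - 10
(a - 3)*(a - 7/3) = a^2 - 16*a/3 + 7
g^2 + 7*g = g*(g + 7)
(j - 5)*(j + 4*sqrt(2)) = j^2 - 5*j + 4*sqrt(2)*j - 20*sqrt(2)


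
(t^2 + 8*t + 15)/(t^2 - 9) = (t + 5)/(t - 3)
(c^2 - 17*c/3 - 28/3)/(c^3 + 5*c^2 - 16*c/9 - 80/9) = 3*(c - 7)/(3*c^2 + 11*c - 20)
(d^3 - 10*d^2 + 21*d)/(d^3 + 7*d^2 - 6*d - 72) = d*(d - 7)/(d^2 + 10*d + 24)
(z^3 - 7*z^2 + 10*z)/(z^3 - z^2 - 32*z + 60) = z/(z + 6)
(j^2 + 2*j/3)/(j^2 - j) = (j + 2/3)/(j - 1)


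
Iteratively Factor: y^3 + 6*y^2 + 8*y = (y + 4)*(y^2 + 2*y) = (y + 2)*(y + 4)*(y)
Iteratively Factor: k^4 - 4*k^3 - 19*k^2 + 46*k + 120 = (k - 5)*(k^3 + k^2 - 14*k - 24) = (k - 5)*(k - 4)*(k^2 + 5*k + 6) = (k - 5)*(k - 4)*(k + 2)*(k + 3)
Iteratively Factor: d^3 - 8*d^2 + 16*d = (d)*(d^2 - 8*d + 16) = d*(d - 4)*(d - 4)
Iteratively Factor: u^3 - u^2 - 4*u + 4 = (u - 1)*(u^2 - 4) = (u - 2)*(u - 1)*(u + 2)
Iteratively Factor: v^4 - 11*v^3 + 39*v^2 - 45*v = (v - 5)*(v^3 - 6*v^2 + 9*v) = (v - 5)*(v - 3)*(v^2 - 3*v) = (v - 5)*(v - 3)^2*(v)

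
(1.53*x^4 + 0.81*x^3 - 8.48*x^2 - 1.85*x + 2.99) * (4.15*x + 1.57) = 6.3495*x^5 + 5.7636*x^4 - 33.9203*x^3 - 20.9911*x^2 + 9.504*x + 4.6943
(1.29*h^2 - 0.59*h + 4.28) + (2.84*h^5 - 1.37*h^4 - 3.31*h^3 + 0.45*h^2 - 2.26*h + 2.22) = 2.84*h^5 - 1.37*h^4 - 3.31*h^3 + 1.74*h^2 - 2.85*h + 6.5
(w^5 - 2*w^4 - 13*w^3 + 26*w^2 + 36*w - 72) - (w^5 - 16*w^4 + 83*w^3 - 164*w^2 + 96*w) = 14*w^4 - 96*w^3 + 190*w^2 - 60*w - 72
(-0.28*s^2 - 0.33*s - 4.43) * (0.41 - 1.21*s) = 0.3388*s^3 + 0.2845*s^2 + 5.225*s - 1.8163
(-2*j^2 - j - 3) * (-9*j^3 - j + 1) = 18*j^5 + 9*j^4 + 29*j^3 - j^2 + 2*j - 3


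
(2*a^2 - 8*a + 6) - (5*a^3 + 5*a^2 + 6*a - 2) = -5*a^3 - 3*a^2 - 14*a + 8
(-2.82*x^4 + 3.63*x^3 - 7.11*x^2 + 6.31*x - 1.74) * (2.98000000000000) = -8.4036*x^4 + 10.8174*x^3 - 21.1878*x^2 + 18.8038*x - 5.1852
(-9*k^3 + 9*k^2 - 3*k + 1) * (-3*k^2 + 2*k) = 27*k^5 - 45*k^4 + 27*k^3 - 9*k^2 + 2*k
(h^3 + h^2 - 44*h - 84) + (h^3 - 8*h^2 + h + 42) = 2*h^3 - 7*h^2 - 43*h - 42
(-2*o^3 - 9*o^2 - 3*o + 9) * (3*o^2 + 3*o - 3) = -6*o^5 - 33*o^4 - 30*o^3 + 45*o^2 + 36*o - 27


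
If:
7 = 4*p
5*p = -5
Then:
No Solution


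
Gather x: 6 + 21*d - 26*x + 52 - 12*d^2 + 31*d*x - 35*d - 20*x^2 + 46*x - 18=-12*d^2 - 14*d - 20*x^2 + x*(31*d + 20) + 40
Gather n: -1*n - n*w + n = -n*w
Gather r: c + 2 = c + 2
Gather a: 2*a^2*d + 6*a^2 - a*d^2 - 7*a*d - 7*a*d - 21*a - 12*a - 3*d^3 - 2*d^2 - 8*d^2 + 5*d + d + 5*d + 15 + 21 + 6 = a^2*(2*d + 6) + a*(-d^2 - 14*d - 33) - 3*d^3 - 10*d^2 + 11*d + 42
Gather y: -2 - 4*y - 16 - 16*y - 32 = -20*y - 50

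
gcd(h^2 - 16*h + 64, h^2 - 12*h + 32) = h - 8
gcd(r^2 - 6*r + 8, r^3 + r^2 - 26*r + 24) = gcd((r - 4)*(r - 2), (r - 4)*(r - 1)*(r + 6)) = r - 4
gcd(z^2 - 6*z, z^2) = z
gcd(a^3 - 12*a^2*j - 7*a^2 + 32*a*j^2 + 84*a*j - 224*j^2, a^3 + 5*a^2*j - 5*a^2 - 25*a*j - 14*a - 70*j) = a - 7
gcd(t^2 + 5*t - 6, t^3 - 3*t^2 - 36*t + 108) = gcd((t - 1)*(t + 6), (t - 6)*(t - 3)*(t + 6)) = t + 6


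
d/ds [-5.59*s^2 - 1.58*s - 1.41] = -11.18*s - 1.58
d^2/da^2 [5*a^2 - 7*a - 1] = 10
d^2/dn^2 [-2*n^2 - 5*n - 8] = -4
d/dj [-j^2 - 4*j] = -2*j - 4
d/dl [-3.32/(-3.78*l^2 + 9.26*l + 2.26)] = (30.7432 - 25.0992*l)/(-3.78*l^2 + 9.26*l + 2.26)^2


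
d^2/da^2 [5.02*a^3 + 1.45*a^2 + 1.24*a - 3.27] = 30.12*a + 2.9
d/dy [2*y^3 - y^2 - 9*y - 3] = 6*y^2 - 2*y - 9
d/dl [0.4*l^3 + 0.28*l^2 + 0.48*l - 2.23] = 1.2*l^2 + 0.56*l + 0.48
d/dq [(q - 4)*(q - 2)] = 2*q - 6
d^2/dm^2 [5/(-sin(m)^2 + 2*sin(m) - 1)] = 10*(2*sin(m) + 3)/(sin(m) - 1)^3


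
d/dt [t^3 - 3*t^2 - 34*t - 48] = 3*t^2 - 6*t - 34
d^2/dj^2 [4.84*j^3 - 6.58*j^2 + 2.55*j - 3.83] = 29.04*j - 13.16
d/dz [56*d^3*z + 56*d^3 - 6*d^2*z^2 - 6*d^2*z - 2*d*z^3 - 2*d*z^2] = 2*d*(28*d^2 - 6*d*z - 3*d - 3*z^2 - 2*z)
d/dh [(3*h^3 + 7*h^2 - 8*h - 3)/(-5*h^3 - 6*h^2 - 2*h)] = (17*h^4 - 92*h^3 - 107*h^2 - 36*h - 6)/(h^2*(25*h^4 + 60*h^3 + 56*h^2 + 24*h + 4))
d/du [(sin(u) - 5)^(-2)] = -2*cos(u)/(sin(u) - 5)^3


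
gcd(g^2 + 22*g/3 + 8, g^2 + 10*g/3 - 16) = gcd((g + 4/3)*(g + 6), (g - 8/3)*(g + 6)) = g + 6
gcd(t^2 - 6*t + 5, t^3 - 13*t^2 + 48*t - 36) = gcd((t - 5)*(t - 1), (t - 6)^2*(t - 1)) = t - 1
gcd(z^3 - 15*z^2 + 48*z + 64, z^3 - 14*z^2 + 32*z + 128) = z^2 - 16*z + 64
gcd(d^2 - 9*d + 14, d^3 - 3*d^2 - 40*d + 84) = d^2 - 9*d + 14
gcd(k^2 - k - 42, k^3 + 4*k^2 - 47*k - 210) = k^2 - k - 42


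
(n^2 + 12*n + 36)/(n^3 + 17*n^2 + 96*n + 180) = 1/(n + 5)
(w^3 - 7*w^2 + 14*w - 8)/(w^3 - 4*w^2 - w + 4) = (w - 2)/(w + 1)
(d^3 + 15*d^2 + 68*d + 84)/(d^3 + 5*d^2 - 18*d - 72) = (d^2 + 9*d + 14)/(d^2 - d - 12)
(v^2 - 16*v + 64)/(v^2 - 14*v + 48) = (v - 8)/(v - 6)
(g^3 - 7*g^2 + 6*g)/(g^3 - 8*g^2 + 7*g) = (g - 6)/(g - 7)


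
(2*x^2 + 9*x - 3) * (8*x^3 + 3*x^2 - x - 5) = 16*x^5 + 78*x^4 + x^3 - 28*x^2 - 42*x + 15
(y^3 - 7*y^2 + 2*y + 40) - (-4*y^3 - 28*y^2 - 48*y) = 5*y^3 + 21*y^2 + 50*y + 40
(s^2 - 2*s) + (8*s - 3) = s^2 + 6*s - 3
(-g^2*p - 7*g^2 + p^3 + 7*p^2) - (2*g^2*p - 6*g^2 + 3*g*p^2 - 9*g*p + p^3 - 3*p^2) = -3*g^2*p - g^2 - 3*g*p^2 + 9*g*p + 10*p^2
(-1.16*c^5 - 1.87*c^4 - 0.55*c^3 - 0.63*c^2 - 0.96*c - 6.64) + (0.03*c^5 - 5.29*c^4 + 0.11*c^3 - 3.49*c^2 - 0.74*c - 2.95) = -1.13*c^5 - 7.16*c^4 - 0.44*c^3 - 4.12*c^2 - 1.7*c - 9.59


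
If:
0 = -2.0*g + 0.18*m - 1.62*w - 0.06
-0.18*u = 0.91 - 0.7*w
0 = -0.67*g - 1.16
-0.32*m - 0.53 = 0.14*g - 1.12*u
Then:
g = -1.73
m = -19.51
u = -5.32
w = -0.07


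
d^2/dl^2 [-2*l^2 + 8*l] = -4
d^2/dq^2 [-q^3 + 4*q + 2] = -6*q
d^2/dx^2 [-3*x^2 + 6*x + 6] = -6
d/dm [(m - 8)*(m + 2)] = 2*m - 6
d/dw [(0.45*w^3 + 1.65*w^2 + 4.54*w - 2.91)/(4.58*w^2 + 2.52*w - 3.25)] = (2.061*w^4 + 2.268*w^3 - 21.0227*w^2 + 15.9306*w - 7.4218)/(20.9764*w^4 + 23.0832*w^3 - 23.4196*w^2 - 16.38*w + 10.5625)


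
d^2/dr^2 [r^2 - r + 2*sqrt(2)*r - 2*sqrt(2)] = 2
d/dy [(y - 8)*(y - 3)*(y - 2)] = 3*y^2 - 26*y + 46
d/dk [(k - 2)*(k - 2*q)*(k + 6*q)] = 3*k^2 + 8*k*q - 4*k - 12*q^2 - 8*q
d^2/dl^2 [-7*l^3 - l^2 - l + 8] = -42*l - 2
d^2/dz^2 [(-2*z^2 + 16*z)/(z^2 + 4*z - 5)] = 12*(4*z^3 - 5*z^2 + 40*z + 45)/(z^6 + 12*z^5 + 33*z^4 - 56*z^3 - 165*z^2 + 300*z - 125)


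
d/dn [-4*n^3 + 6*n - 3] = 6 - 12*n^2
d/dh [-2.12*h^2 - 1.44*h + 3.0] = -4.24*h - 1.44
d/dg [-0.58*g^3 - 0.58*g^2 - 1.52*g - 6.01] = -1.74*g^2 - 1.16*g - 1.52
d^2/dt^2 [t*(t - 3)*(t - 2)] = 6*t - 10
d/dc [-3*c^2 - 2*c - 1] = -6*c - 2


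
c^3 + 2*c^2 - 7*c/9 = c*(c - 1/3)*(c + 7/3)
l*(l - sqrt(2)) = l^2 - sqrt(2)*l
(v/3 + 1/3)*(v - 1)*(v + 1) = v^3/3 + v^2/3 - v/3 - 1/3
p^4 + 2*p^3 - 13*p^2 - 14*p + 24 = (p - 3)*(p - 1)*(p + 2)*(p + 4)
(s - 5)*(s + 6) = s^2 + s - 30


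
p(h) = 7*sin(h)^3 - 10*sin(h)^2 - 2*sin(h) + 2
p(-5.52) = -1.85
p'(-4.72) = -0.01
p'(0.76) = -4.21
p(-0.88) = -5.60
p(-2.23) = -6.13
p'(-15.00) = -15.11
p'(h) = 21*sin(h)^2*cos(h) - 20*sin(h)*cos(h) - 2*cos(h)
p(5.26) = -7.94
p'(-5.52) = -4.18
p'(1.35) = -0.33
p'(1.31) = -0.44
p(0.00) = 2.00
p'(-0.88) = 16.50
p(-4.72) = -3.00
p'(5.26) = 15.82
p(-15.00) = -2.85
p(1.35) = -2.97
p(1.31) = -2.95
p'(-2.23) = -16.50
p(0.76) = -1.84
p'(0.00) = -2.00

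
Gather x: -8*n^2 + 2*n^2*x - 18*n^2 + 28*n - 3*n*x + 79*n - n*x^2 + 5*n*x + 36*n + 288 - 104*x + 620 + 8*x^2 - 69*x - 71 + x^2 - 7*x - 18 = -26*n^2 + 143*n + x^2*(9 - n) + x*(2*n^2 + 2*n - 180) + 819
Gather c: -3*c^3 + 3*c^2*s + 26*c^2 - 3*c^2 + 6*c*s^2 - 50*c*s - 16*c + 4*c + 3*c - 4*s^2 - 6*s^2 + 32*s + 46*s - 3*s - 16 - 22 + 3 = -3*c^3 + c^2*(3*s + 23) + c*(6*s^2 - 50*s - 9) - 10*s^2 + 75*s - 35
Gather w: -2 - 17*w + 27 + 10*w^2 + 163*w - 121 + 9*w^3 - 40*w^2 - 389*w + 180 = 9*w^3 - 30*w^2 - 243*w + 84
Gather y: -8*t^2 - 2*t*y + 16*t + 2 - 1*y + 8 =-8*t^2 + 16*t + y*(-2*t - 1) + 10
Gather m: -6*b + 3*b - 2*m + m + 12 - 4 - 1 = -3*b - m + 7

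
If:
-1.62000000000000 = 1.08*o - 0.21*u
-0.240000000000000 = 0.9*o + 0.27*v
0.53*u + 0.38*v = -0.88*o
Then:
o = -1.60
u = -0.53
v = 4.46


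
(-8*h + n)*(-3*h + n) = 24*h^2 - 11*h*n + n^2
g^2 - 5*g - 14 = (g - 7)*(g + 2)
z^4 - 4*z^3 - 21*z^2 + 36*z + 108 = (z - 6)*(z - 3)*(z + 2)*(z + 3)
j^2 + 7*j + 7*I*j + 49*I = (j + 7)*(j + 7*I)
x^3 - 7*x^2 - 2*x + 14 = (x - 7)*(x - sqrt(2))*(x + sqrt(2))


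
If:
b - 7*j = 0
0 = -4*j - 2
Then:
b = -7/2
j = -1/2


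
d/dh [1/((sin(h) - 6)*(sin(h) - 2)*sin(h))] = (-3*cos(h) + 16/tan(h) - 12*cos(h)/sin(h)^2)/((sin(h) - 6)^2*(sin(h) - 2)^2)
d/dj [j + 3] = 1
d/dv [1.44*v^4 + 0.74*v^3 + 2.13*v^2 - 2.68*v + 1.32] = 5.76*v^3 + 2.22*v^2 + 4.26*v - 2.68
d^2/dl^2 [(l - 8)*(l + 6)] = 2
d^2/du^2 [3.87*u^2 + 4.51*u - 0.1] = 7.74000000000000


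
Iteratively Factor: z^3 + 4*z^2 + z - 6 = (z + 2)*(z^2 + 2*z - 3) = (z - 1)*(z + 2)*(z + 3)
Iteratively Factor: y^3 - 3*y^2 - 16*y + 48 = (y - 3)*(y^2 - 16) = (y - 3)*(y + 4)*(y - 4)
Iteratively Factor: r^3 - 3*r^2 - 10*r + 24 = (r + 3)*(r^2 - 6*r + 8) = (r - 2)*(r + 3)*(r - 4)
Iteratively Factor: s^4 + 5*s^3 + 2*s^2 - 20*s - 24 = (s + 3)*(s^3 + 2*s^2 - 4*s - 8) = (s + 2)*(s + 3)*(s^2 - 4) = (s - 2)*(s + 2)*(s + 3)*(s + 2)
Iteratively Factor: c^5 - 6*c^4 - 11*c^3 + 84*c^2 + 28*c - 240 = (c - 4)*(c^4 - 2*c^3 - 19*c^2 + 8*c + 60) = (c - 5)*(c - 4)*(c^3 + 3*c^2 - 4*c - 12) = (c - 5)*(c - 4)*(c + 3)*(c^2 - 4) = (c - 5)*(c - 4)*(c - 2)*(c + 3)*(c + 2)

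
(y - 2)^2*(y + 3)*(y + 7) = y^4 + 6*y^3 - 15*y^2 - 44*y + 84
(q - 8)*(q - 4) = q^2 - 12*q + 32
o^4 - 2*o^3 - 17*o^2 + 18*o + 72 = (o - 4)*(o - 3)*(o + 2)*(o + 3)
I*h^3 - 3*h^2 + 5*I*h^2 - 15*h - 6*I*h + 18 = (h + 6)*(h + 3*I)*(I*h - I)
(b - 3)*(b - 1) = b^2 - 4*b + 3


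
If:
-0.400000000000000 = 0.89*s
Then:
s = -0.45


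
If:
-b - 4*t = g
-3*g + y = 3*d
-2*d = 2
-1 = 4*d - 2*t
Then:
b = 5 - y/3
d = -1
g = y/3 + 1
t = -3/2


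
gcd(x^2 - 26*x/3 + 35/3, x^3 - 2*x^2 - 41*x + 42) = x - 7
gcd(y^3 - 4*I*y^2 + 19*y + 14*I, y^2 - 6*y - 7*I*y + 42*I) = y - 7*I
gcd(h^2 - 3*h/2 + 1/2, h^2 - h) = h - 1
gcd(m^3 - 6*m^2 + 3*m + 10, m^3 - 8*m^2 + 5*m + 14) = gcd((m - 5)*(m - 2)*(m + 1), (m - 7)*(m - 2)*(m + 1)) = m^2 - m - 2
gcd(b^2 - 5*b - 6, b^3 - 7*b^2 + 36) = b - 6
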